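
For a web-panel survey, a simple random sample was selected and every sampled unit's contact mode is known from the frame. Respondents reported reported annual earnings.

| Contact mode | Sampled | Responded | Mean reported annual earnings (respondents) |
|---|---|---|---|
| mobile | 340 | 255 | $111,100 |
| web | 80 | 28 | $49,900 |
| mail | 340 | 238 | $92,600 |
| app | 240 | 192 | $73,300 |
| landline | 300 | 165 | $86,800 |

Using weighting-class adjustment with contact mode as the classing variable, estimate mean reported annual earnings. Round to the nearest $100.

$89,900

Response rates by class: mobile 255/340 = 75%, web 28/80 = 35%, mail 238/340 = 70%, app 192/240 = 80%, landline 165/300 = 55%.
Inverse-response-rate weighting restores each class to its sampled count, so class totals weight by n_sampled:
  mobile: 340 × 111,100 = 37,774,000
  web: 80 × 49,900 = 3,992,000
  mail: 340 × 92,600 = 31,484,000
  app: 240 × 73,300 = 17,592,000
  landline: 300 × 86,800 = 26,040,000
Adjusted estimate = 116,882,000 / 1,300 = 89909.2 → $89,900.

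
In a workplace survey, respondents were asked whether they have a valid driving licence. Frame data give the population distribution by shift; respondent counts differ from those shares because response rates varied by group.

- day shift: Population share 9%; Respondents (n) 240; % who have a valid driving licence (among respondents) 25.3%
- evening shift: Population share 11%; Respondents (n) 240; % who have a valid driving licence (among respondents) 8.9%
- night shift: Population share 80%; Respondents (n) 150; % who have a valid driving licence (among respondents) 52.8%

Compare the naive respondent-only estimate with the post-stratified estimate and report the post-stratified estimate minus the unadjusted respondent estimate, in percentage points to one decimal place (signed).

+19.9 percentage points

Unadjusted (pooled respondent) estimate weights by respondent counts:
  (240/630)×25.3 + (240/630)×8.9 + (150/630)×52.8 = 25.6%
Post-stratifying to population shares instead:
  0.09×25.3 + 0.11×8.9 + 0.8×52.8 = 45.496%
Difference = 45.496 − 25.6 = 19.896 pp.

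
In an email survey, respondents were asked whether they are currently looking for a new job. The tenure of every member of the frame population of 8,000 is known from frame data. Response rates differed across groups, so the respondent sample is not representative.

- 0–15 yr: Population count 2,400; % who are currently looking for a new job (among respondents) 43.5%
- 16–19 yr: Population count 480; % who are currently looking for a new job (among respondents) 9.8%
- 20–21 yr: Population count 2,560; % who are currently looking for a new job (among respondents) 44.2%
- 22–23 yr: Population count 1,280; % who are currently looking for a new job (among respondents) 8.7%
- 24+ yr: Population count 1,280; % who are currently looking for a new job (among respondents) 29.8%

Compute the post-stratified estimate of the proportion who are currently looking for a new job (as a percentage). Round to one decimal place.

33.9%

Reweight to the known tenure distribution:
  0–15 yr: (2,400/8,000) × 43.5 = 13.05
  16–19 yr: (480/8,000) × 9.8 = 0.588
  20–21 yr: (2,560/8,000) × 44.2 = 14.144
  22–23 yr: (1,280/8,000) × 8.7 = 1.392
  24+ yr: (1,280/8,000) × 29.8 = 4.768
Post-stratified estimate = 33.942 → 33.9%.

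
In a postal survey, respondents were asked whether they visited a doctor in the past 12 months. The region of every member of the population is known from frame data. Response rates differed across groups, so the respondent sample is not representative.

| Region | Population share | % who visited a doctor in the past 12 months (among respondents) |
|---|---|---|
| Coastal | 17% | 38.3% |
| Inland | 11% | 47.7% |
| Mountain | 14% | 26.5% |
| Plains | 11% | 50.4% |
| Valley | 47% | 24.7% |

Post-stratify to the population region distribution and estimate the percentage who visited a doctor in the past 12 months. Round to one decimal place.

32.6%

Weight each group's respondent value by its population share:
  Coastal: 0.17 × 38.3 = 6.511
  Inland: 0.11 × 47.7 = 5.247
  Mountain: 0.14 × 26.5 = 3.71
  Plains: 0.11 × 50.4 = 5.544
  Valley: 0.47 × 24.7 = 11.609
Post-stratified estimate = 32.621 → 32.6%.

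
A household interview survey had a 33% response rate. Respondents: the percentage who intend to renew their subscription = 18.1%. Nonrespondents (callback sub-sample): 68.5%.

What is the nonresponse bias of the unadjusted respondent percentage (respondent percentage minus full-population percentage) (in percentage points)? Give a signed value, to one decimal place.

-33.8 percentage points

Nonresponse fraction = 1 − 0.33 = 0.67.
Bias = (nonresponse fraction) × (respondent percentage − nonrespondent percentage)
     = 0.67 × (18.1 − 68.5) = 0.67 × -50.4 = -33.768.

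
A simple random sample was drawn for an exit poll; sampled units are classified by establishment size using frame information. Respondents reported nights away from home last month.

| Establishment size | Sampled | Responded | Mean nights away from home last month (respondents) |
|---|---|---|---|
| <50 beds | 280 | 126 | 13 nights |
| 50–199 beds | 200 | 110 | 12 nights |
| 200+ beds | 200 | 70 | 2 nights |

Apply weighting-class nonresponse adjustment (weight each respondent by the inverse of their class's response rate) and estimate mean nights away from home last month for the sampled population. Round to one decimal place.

Class response rates: <50 beds 126/280 = 45%, 50–199 beds 110/200 = 55%, 200+ beds 70/200 = 35%.
Each respondent's weight = sampled/responded in their class; summing within a class gives n_sampled, so:
  <50 beds: 280 × 13 = 3640
  50–199 beds: 200 × 12 = 2400
  200+ beds: 200 × 2 = 400
Adjusted estimate = 6440 / 680 = 9.47059 → 9.5.

9.5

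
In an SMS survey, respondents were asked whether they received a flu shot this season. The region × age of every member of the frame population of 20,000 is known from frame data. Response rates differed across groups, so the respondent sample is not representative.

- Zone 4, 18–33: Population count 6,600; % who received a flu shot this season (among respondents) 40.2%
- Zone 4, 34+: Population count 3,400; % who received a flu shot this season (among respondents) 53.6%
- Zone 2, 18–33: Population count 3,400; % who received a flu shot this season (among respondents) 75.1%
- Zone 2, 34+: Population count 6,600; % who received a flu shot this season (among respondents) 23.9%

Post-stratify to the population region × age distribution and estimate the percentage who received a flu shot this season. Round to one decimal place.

43.0%

Post-stratification weights by population share, not respondent share:
  Zone 4, 18–33: (6,600/20,000) × 40.2 = 13.266
  Zone 4, 34+: (3,400/20,000) × 53.6 = 9.112
  Zone 2, 18–33: (3,400/20,000) × 75.1 = 12.767
  Zone 2, 34+: (6,600/20,000) × 23.9 = 7.887
Post-stratified estimate = 43.032 → 43.0%.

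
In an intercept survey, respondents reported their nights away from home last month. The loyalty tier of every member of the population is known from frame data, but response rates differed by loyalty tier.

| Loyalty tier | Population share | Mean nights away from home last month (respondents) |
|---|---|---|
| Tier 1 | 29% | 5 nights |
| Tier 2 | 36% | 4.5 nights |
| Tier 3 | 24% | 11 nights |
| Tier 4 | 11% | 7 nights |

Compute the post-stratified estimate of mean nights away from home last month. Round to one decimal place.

6.5

Reweight to the known loyalty tier distribution:
  Tier 1: 0.29 × 5 = 1.45
  Tier 2: 0.36 × 4.5 = 1.62
  Tier 3: 0.24 × 11 = 2.64
  Tier 4: 0.11 × 7 = 0.77
Post-stratified estimate = 6.48 → 6.5.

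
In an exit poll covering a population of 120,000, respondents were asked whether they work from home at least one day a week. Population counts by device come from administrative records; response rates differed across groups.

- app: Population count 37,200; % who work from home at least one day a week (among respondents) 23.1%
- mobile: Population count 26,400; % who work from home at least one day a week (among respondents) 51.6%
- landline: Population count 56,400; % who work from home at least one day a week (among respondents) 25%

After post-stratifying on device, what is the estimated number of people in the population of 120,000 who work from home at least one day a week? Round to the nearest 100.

Each cell contributes its population count × the respondent rate:
  app: 37,200 × 23.1% = 8593.2
  mobile: 26,400 × 51.6% = 13622.4
  landline: 56,400 × 25% = 14,100
Estimated total = 36315.6 → 36,300.

36,300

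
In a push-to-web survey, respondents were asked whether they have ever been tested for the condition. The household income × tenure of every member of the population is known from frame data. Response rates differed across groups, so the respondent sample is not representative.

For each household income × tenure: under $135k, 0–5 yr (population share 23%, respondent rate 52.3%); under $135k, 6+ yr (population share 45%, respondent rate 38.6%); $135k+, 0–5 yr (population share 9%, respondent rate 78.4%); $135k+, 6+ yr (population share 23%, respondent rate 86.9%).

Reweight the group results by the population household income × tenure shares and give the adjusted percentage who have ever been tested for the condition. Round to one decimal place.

56.4%

Weight each group's respondent value by its population share:
  under $135k, 0–5 yr: 0.23 × 52.3 = 12.029
  under $135k, 6+ yr: 0.45 × 38.6 = 17.37
  $135k+, 0–5 yr: 0.09 × 78.4 = 7.056
  $135k+, 6+ yr: 0.23 × 86.9 = 19.987
Post-stratified estimate = 56.442 → 56.4%.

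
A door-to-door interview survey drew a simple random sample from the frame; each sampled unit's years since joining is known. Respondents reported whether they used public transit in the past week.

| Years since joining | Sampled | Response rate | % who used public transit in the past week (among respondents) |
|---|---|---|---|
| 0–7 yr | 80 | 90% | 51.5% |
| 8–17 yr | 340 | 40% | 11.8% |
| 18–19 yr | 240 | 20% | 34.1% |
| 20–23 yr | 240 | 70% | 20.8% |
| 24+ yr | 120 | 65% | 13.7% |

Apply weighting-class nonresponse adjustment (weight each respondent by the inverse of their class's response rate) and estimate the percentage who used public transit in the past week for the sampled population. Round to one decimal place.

With weight = n_sampled/n_responded per class, the weighted class total is n_sampled:
  0–7 yr: 80 × 51.5 = 4120
  8–17 yr: 340 × 11.8 = 4012
  18–19 yr: 240 × 34.1 = 8184
  20–23 yr: 240 × 20.8 = 4992
  24+ yr: 120 × 13.7 = 1644
Adjusted estimate = 22,952 / 1,020 = 22.502 → 22.5%.

22.5%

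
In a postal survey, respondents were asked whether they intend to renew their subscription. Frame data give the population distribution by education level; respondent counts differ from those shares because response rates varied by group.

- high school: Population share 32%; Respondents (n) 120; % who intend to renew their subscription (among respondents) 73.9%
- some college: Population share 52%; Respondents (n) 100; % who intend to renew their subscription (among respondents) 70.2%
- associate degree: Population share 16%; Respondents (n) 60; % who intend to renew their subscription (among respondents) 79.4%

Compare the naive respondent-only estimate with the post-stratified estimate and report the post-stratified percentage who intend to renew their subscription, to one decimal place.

Without adjustment, the pooled respondent share is:
  (120/280)×73.9 + (100/280)×70.2 + (60/280)×79.4 = 73.7571%
Post-stratified estimate weights by population shares:
  0.32×73.9 + 0.52×70.2 + 0.16×79.4 = 72.856%

72.9%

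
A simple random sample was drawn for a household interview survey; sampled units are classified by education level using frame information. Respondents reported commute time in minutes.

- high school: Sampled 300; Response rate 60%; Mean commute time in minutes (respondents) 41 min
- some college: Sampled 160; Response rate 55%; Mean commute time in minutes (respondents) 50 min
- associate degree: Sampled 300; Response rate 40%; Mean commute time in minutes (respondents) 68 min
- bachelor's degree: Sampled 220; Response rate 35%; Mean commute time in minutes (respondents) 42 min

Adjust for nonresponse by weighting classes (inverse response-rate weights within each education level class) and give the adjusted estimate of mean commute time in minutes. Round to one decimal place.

51.0

Weighting each respondent by the inverse class response rate inflates each class back to its sampled size, so the class weight is n_sampled:
  high school: 300 × 41 = 12,300
  some college: 160 × 50 = 8000
  associate degree: 300 × 68 = 20,400
  bachelor's degree: 220 × 42 = 9240
Adjusted estimate = 49,940 / 980 = 50.9592 → 51.0.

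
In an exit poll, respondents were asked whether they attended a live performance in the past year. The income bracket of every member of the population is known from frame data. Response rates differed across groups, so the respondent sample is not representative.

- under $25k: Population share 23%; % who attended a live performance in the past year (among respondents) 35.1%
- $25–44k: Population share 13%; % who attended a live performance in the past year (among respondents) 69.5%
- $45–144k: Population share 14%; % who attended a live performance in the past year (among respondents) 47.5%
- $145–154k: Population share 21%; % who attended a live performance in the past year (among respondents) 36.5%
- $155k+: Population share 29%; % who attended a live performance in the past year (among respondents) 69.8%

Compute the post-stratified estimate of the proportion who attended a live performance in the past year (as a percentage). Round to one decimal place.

51.7%

Weight each group's respondent value by its population share:
  under $25k: 0.23 × 35.1 = 8.073
  $25–44k: 0.13 × 69.5 = 9.035
  $45–144k: 0.14 × 47.5 = 6.65
  $145–154k: 0.21 × 36.5 = 7.665
  $155k+: 0.29 × 69.8 = 20.242
Post-stratified estimate = 51.665 → 51.7%.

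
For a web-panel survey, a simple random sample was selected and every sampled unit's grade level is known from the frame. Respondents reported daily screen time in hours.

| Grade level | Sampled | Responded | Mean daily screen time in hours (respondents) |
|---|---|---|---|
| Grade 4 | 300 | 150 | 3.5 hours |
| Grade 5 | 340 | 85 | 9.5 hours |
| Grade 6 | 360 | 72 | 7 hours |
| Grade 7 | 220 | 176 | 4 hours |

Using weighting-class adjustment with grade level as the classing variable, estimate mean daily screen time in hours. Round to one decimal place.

Class response rates: Grade 4 150/300 = 50%, Grade 5 85/340 = 25%, Grade 6 72/360 = 20%, Grade 7 176/220 = 80%.
With weight = n_sampled/n_responded per class, the weighted class total is n_sampled:
  Grade 4: 300 × 3.5 = 1050
  Grade 5: 340 × 9.5 = 3230
  Grade 6: 360 × 7 = 2520
  Grade 7: 220 × 4 = 880
Adjusted estimate = 7680 / 1,220 = 6.29508 → 6.3.

6.3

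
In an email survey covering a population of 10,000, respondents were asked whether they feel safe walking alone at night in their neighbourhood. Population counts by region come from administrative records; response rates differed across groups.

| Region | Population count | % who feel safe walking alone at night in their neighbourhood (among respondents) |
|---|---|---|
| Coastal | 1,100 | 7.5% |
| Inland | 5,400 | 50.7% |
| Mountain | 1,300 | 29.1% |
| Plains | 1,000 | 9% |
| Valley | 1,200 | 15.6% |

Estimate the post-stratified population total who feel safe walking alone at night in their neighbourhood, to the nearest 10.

Estimated count per cell = population count × respondent percentage:
  Coastal: 1,100 × 7.5% = 82.5
  Inland: 5,400 × 50.7% = 2737.8
  Mountain: 1,300 × 29.1% = 378.3
  Plains: 1,000 × 9% = 90
  Valley: 1,200 × 15.6% = 187.2
Estimated total = 3475.8 → 3,480.

3,480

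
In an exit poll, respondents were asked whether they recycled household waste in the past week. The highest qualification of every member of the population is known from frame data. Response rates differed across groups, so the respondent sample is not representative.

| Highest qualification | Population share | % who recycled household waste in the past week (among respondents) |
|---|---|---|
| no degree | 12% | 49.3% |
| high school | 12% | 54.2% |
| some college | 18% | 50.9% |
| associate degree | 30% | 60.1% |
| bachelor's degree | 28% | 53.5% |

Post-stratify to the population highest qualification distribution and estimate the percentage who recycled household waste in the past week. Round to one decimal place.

Each cell contributes population-share × respondent value:
  no degree: 0.12 × 49.3 = 5.916
  high school: 0.12 × 54.2 = 6.504
  some college: 0.18 × 50.9 = 9.162
  associate degree: 0.3 × 60.1 = 18.03
  bachelor's degree: 0.28 × 53.5 = 14.98
Post-stratified estimate = 54.592 → 54.6%.

54.6%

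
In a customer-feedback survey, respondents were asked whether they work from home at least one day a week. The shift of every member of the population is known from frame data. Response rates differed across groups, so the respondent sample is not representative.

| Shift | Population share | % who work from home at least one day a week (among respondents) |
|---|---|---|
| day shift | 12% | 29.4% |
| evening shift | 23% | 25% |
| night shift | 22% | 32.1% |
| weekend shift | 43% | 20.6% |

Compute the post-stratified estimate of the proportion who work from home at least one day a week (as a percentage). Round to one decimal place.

Reweight to the known shift distribution:
  day shift: 0.12 × 29.4 = 3.528
  evening shift: 0.23 × 25 = 5.75
  night shift: 0.22 × 32.1 = 7.062
  weekend shift: 0.43 × 20.6 = 8.858
Post-stratified estimate = 25.198 → 25.2%.

25.2%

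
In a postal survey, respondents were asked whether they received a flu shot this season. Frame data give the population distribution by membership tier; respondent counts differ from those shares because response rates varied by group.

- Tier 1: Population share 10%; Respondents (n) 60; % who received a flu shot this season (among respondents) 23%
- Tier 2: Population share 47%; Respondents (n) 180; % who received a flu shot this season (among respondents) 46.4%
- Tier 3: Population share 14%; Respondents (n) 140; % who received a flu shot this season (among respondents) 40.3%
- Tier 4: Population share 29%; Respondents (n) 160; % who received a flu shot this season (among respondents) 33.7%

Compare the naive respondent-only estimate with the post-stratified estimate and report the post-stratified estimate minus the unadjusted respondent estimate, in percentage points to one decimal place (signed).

Naive respondent-only estimate (weights = respondent counts):
  (60/540)×23 + (180/540)×46.4 + (140/540)×40.3 + (160/540)×33.7 = 38.4556%
Reweighting by population membership tier shares:
  0.1×23 + 0.47×46.4 + 0.14×40.3 + 0.29×33.7 = 39.523%
Difference = 39.523 − 38.4556 = 1.0674 pp.

+1.1 percentage points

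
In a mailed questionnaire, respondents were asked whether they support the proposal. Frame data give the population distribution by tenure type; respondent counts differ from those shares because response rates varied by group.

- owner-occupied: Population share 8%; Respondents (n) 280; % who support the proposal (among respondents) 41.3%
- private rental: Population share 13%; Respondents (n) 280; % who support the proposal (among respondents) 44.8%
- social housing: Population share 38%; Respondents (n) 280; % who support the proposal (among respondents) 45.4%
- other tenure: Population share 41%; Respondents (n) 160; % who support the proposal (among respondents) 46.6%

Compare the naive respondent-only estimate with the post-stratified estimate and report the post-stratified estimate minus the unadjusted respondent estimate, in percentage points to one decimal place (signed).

+1.2 percentage points

Unadjusted (pooled respondent) estimate weights by respondent counts:
  (280/1000)×41.3 + (280/1000)×44.8 + (280/1000)×45.4 + (160/1000)×46.6 = 44.276%
Post-stratifying to population shares instead:
  0.08×41.3 + 0.13×44.8 + 0.38×45.4 + 0.41×46.6 = 45.486%
Difference = 45.486 − 44.276 = 1.21 pp.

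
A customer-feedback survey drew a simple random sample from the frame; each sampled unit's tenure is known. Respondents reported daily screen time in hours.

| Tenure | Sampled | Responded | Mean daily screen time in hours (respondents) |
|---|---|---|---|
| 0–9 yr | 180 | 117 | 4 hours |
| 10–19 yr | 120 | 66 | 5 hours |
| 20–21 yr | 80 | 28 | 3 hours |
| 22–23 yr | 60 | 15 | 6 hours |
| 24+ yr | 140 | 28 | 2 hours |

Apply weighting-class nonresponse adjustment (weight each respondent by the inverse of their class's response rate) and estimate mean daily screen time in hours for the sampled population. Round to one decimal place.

3.8

Class response rates: 0–9 yr 117/180 = 65%, 10–19 yr 66/120 = 55%, 20–21 yr 28/80 = 35%, 22–23 yr 15/60 = 25%, 24+ yr 28/140 = 20%.
Inverse-response-rate weighting restores each class to its sampled count, so class totals weight by n_sampled:
  0–9 yr: 180 × 4 = 720
  10–19 yr: 120 × 5 = 600
  20–21 yr: 80 × 3 = 240
  22–23 yr: 60 × 6 = 360
  24+ yr: 140 × 2 = 280
Adjusted estimate = 2200 / 580 = 3.7931 → 3.8.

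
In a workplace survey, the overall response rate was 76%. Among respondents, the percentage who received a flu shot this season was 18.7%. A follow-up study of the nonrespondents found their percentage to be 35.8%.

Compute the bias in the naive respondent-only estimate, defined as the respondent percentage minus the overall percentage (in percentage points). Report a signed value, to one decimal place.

-4.1 percentage points

Nonresponse fraction = 1 − 0.76 = 0.24.
Bias = (nonresponse fraction) × (respondent percentage − nonrespondent percentage)
     = 0.24 × (18.7 − 35.8) = 0.24 × -17.1 = -4.104.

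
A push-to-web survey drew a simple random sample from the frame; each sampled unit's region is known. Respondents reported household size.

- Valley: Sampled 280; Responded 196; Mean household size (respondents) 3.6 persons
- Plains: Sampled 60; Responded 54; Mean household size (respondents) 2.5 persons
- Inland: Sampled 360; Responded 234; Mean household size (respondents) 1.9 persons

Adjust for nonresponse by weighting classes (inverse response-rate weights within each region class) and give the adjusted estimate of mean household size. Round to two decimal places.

2.63

Response rates by class: Valley 196/280 = 70%, Plains 54/60 = 90%, Inland 234/360 = 65%.
Each respondent's weight = sampled/responded in their class; summing within a class gives n_sampled, so:
  Valley: 280 × 3.6 = 1008
  Plains: 60 × 2.5 = 150
  Inland: 360 × 1.9 = 684
Adjusted estimate = 1842 / 700 = 2.63143 → 2.63.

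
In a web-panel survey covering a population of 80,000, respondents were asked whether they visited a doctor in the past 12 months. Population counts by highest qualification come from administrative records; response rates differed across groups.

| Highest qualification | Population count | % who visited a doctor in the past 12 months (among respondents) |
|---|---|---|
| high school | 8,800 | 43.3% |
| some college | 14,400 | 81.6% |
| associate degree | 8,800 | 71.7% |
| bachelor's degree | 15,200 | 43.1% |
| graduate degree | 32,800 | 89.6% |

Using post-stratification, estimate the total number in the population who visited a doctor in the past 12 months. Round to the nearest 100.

57,800

Apply each group's respondent rate to its population count:
  high school: 8,800 × 43.3% = 3810.4
  some college: 14,400 × 81.6% = 11750.4
  associate degree: 8,800 × 71.7% = 6309.6
  bachelor's degree: 15,200 × 43.1% = 6551.2
  graduate degree: 32,800 × 89.6% = 29388.8
Estimated total = 57810.4 → 57,800.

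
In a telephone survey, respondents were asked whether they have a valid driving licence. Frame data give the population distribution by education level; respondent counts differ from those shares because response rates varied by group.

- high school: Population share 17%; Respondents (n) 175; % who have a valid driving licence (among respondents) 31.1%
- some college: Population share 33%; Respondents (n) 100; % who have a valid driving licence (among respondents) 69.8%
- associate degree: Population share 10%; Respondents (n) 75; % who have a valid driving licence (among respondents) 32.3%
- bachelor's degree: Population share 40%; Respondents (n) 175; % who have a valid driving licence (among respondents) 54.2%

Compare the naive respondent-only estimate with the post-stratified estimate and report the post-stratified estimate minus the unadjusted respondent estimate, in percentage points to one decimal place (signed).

Without adjustment, the pooled respondent share is:
  (175/525)×31.1 + (100/525)×69.8 + (75/525)×32.3 + (175/525)×54.2 = 46.3429%
Post-stratified estimate weights by population shares:
  0.17×31.1 + 0.33×69.8 + 0.1×32.3 + 0.4×54.2 = 53.231%
Difference = 53.231 − 46.3429 = 6.8881 pp.

+6.9 percentage points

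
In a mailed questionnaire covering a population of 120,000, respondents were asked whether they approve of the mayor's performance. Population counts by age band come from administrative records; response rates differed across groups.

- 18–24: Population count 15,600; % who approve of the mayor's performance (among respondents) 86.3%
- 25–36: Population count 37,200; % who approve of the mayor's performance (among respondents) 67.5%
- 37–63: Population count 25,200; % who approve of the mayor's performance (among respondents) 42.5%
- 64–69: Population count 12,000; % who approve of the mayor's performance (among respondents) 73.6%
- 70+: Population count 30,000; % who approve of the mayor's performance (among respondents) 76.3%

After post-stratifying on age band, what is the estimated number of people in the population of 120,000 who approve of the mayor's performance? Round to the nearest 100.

81,000

Each cell contributes its population count × the respondent rate:
  18–24: 15,600 × 86.3% = 13462.8
  25–36: 37,200 × 67.5% = 25,110
  37–63: 25,200 × 42.5% = 10,710
  64–69: 12,000 × 73.6% = 8832
  70+: 30,000 × 76.3% = 22,890
Estimated total = 81004.8 → 81,000.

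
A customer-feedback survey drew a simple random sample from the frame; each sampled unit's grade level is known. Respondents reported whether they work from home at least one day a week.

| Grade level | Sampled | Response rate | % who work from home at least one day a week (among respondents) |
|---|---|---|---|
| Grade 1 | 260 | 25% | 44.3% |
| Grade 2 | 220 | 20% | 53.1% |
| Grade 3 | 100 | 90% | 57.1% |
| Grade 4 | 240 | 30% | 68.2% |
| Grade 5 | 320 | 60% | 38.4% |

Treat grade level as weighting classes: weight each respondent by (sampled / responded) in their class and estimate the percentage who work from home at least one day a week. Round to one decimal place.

50.5%

Inverse-response-rate weighting restores each class to its sampled count, so class totals weight by n_sampled:
  Grade 1: 260 × 44.3 = 11,518
  Grade 2: 220 × 53.1 = 11,682
  Grade 3: 100 × 57.1 = 5710
  Grade 4: 240 × 68.2 = 16,368
  Grade 5: 320 × 38.4 = 12,288
Adjusted estimate = 57,566 / 1,140 = 50.4965 → 50.5%.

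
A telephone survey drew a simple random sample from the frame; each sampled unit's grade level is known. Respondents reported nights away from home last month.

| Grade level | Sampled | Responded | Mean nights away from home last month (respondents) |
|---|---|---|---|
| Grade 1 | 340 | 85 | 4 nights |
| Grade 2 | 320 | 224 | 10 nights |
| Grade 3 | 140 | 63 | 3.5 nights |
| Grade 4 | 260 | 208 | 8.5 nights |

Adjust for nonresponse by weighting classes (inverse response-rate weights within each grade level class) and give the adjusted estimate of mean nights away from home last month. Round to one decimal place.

Response rates by class: Grade 1 85/340 = 25%, Grade 2 224/320 = 70%, Grade 3 63/140 = 45%, Grade 4 208/260 = 80%.
Weighting each respondent by the inverse class response rate inflates each class back to its sampled size, so the class weight is n_sampled:
  Grade 1: 340 × 4 = 1360
  Grade 2: 320 × 10 = 3200
  Grade 3: 140 × 3.5 = 490
  Grade 4: 260 × 8.5 = 2210
Adjusted estimate = 7260 / 1,060 = 6.84906 → 6.8.

6.8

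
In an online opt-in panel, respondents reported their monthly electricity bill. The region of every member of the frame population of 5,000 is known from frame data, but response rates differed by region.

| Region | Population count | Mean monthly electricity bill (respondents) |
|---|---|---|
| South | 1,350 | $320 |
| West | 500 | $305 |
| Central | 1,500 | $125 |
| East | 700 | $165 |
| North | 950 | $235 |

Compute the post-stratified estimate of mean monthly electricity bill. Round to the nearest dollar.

$222

Each cell contributes population-share × respondent value:
  South: (1,350/5,000) × 320 = 86.4
  West: (500/5,000) × 305 = 30.5
  Central: (1,500/5,000) × 125 = 37.5
  East: (700/5,000) × 165 = 23.1
  North: (950/5,000) × 235 = 44.65
Post-stratified estimate = 222.15 → $222.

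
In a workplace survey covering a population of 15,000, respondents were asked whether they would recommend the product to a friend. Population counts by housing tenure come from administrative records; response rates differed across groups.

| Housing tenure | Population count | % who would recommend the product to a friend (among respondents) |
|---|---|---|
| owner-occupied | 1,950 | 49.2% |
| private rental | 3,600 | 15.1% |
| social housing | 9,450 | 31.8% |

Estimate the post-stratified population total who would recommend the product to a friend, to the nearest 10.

Estimated count per cell = population count × respondent percentage:
  owner-occupied: 1,950 × 49.2% = 959.4
  private rental: 3,600 × 15.1% = 543.6
  social housing: 9,450 × 31.8% = 3005.1
Estimated total = 4508.1 → 4,510.

4,510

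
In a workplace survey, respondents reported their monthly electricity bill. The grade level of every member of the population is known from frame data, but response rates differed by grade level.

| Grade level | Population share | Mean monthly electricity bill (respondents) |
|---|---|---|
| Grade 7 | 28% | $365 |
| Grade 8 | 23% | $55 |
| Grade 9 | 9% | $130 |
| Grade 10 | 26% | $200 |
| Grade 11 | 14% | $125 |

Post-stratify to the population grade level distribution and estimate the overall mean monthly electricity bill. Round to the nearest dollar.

Post-stratification weights by population share, not respondent share:
  Grade 7: 0.28 × 365 = 102.2
  Grade 8: 0.23 × 55 = 12.65
  Grade 9: 0.09 × 130 = 11.7
  Grade 10: 0.26 × 200 = 52
  Grade 11: 0.14 × 125 = 17.5
Post-stratified estimate = 196.05 → $196.

$196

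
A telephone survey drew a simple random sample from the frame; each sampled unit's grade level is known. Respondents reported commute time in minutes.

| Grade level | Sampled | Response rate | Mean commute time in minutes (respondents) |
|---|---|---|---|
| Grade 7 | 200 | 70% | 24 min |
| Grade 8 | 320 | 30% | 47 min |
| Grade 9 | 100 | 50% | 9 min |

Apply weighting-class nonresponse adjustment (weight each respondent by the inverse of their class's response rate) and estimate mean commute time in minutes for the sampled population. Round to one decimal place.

Inverse-response-rate weighting restores each class to its sampled count, so class totals weight by n_sampled:
  Grade 7: 200 × 24 = 4800
  Grade 8: 320 × 47 = 15,040
  Grade 9: 100 × 9 = 900
Adjusted estimate = 20,740 / 620 = 33.4516 → 33.5.

33.5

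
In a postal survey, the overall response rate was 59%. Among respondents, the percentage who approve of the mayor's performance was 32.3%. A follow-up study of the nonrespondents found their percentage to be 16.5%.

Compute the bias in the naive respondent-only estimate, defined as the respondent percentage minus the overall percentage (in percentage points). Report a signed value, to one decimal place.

Nonresponse fraction = 1 − 0.59 = 0.41.
Bias = (nonresponse fraction) × (respondent percentage − nonrespondent percentage)
     = 0.41 × (32.3 − 16.5) = 0.41 × 15.8 = 6.478.

+6.5 percentage points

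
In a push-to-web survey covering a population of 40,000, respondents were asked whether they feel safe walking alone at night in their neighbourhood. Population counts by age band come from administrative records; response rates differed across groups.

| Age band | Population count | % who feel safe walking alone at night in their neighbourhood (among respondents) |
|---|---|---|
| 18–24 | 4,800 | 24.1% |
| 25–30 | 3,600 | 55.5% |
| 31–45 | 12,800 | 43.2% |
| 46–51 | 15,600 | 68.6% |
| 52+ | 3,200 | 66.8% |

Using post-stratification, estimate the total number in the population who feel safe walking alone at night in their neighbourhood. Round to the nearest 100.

21,500

Apply each group's respondent rate to its population count:
  18–24: 4,800 × 24.1% = 1156.8
  25–30: 3,600 × 55.5% = 1998
  31–45: 12,800 × 43.2% = 5529.6
  46–51: 15,600 × 68.6% = 10701.6
  52+: 3,200 × 66.8% = 2137.6
Estimated total = 21523.6 → 21,500.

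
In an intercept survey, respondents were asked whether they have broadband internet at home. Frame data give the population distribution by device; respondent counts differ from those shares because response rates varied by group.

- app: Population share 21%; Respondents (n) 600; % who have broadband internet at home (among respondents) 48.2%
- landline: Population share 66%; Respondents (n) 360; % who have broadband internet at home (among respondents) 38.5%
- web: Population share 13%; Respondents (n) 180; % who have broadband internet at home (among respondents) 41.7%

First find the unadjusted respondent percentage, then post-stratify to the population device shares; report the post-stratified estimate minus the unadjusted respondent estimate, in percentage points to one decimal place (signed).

-3.2 percentage points

Without adjustment, the pooled respondent share is:
  (600/1140)×48.2 + (360/1140)×38.5 + (180/1140)×41.7 = 44.1105%
Post-stratifying to population shares instead:
  0.21×48.2 + 0.66×38.5 + 0.13×41.7 = 40.953%
Difference = 40.953 − 44.1105 = -3.1575 pp.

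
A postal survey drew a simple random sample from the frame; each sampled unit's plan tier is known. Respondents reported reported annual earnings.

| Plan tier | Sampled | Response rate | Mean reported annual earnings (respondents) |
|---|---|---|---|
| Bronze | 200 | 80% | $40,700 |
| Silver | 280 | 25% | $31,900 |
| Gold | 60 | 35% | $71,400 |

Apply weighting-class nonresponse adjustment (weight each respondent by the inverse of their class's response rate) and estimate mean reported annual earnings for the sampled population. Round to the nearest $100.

$39,500

Weighting each respondent by the inverse class response rate inflates each class back to its sampled size, so the class weight is n_sampled:
  Bronze: 200 × 40,700 = 8,140,000
  Silver: 280 × 31,900 = 8,932,000
  Gold: 60 × 71,400 = 4,284,000
Adjusted estimate = 21,356,000 / 540 = 39548.1 → $39,500.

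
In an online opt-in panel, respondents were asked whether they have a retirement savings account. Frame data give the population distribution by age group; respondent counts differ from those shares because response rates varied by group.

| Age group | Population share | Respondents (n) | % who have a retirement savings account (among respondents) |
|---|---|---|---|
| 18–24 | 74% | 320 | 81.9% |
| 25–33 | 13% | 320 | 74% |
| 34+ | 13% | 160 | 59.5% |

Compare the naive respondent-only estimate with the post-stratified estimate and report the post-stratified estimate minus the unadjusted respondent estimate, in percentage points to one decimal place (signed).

Unadjusted (pooled respondent) estimate weights by respondent counts:
  (320/800)×81.9 + (320/800)×74 + (160/800)×59.5 = 74.26%
Reweighting by population age group shares:
  0.74×81.9 + 0.13×74 + 0.13×59.5 = 77.961%
Difference = 77.961 − 74.26 = 3.701 pp.

+3.7 percentage points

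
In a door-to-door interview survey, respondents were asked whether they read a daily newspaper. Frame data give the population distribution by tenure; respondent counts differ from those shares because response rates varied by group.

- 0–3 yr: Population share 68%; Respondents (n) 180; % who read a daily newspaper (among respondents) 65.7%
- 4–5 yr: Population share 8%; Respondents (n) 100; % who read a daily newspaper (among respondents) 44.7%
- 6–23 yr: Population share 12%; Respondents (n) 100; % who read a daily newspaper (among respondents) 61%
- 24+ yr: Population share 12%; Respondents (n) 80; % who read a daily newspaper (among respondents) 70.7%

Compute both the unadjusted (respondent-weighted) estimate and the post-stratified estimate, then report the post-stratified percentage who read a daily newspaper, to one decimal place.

Unadjusted (pooled respondent) estimate weights by respondent counts:
  (180/460)×65.7 + (100/460)×44.7 + (100/460)×61 + (80/460)×70.7 = 60.9826%
Reweighting by population tenure shares:
  0.68×65.7 + 0.08×44.7 + 0.12×61 + 0.12×70.7 = 64.056%

64.1%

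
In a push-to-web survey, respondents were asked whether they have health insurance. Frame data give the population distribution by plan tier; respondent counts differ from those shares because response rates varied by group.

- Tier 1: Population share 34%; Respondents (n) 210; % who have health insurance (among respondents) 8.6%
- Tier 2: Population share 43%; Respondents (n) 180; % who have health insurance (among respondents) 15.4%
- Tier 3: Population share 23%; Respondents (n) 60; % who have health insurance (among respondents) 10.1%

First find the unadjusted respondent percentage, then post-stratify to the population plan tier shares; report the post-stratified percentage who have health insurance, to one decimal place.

11.9%

Without adjustment, the pooled respondent share is:
  (210/450)×8.6 + (180/450)×15.4 + (60/450)×10.1 = 11.52%
Post-stratified estimate weights by population shares:
  0.34×8.6 + 0.43×15.4 + 0.23×10.1 = 11.869%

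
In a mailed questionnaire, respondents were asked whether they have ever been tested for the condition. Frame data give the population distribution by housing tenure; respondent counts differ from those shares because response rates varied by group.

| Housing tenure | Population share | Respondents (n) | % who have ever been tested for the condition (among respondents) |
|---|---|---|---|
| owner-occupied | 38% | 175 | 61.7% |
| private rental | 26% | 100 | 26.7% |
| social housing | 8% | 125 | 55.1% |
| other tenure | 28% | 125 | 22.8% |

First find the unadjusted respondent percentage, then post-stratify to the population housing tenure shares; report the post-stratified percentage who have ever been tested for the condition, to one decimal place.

41.2%

Unadjusted (pooled respondent) estimate weights by respondent counts:
  (175/525)×61.7 + (100/525)×26.7 + (125/525)×55.1 + (125/525)×22.8 = 44.2%
Reweighting by population housing tenure shares:
  0.38×61.7 + 0.26×26.7 + 0.08×55.1 + 0.28×22.8 = 41.18%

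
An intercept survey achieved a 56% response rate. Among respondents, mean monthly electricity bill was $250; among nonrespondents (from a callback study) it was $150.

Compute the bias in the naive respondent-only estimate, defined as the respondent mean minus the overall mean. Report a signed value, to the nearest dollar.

+$44

Nonresponse fraction = 1 − 0.56 = 0.44.
Bias = (nonresponse fraction) × (respondent mean − nonrespondent mean)
     = 0.44 × (250 − 150) = 0.44 × 100 = 44.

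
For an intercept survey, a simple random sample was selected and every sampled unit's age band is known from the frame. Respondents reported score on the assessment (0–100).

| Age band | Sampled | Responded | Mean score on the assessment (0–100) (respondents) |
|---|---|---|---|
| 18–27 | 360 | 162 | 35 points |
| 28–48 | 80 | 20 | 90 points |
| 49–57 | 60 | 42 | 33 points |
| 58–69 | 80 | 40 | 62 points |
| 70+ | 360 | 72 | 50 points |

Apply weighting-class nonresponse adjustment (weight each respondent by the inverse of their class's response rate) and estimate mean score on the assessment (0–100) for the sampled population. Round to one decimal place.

47.6

Class response rates: 18–27 162/360 = 45%, 28–48 20/80 = 25%, 49–57 42/60 = 70%, 58–69 40/80 = 50%, 70+ 72/360 = 20%.
Inverse-response-rate weighting restores each class to its sampled count, so class totals weight by n_sampled:
  18–27: 360 × 35 = 12,600
  28–48: 80 × 90 = 7200
  49–57: 60 × 33 = 1980
  58–69: 80 × 62 = 4960
  70+: 360 × 50 = 18,000
Adjusted estimate = 44,740 / 940 = 47.5957 → 47.6.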